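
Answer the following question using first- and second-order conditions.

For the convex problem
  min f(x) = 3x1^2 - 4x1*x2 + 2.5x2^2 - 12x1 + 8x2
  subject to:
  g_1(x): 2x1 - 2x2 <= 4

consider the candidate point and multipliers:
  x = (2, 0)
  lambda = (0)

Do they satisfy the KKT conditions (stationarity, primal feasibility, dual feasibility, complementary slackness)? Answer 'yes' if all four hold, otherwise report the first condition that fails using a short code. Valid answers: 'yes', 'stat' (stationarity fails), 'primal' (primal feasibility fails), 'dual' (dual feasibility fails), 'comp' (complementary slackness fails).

Gradient of f: grad f(x) = Q x + c = (0, 0)
Constraint values g_i(x) = a_i^T x - b_i:
  g_1((2, 0)) = 0
Stationarity residual: grad f(x) + sum_i lambda_i a_i = (0, 0)
  -> stationarity OK
Primal feasibility (all g_i <= 0): OK
Dual feasibility (all lambda_i >= 0): OK
Complementary slackness (lambda_i * g_i(x) = 0 for all i): OK

Verdict: yes, KKT holds.

yes


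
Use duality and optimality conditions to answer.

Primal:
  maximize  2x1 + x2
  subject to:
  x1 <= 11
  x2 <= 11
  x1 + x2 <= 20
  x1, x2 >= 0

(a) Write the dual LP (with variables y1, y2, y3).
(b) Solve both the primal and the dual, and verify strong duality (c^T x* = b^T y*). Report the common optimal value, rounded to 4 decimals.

The standard primal-dual pair for 'max c^T x s.t. A x <= b, x >= 0' is:
  Dual:  min b^T y  s.t.  A^T y >= c,  y >= 0.

So the dual LP is:
  minimize  11y1 + 11y2 + 20y3
  subject to:
    y1 + y3 >= 2
    y2 + y3 >= 1
    y1, y2, y3 >= 0

Solving the primal: x* = (11, 9).
  primal value c^T x* = 31.
Solving the dual: y* = (1, 0, 1).
  dual value b^T y* = 31.
Strong duality: c^T x* = b^T y*. Confirmed.

31


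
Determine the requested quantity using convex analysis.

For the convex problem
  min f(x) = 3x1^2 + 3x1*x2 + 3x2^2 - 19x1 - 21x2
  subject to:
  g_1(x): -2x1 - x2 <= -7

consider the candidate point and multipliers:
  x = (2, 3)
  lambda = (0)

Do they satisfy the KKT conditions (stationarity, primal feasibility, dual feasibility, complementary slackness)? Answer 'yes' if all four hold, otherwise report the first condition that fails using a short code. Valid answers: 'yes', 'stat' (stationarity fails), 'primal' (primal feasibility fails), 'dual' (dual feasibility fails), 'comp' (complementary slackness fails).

Gradient of f: grad f(x) = Q x + c = (2, 3)
Constraint values g_i(x) = a_i^T x - b_i:
  g_1((2, 3)) = 0
Stationarity residual: grad f(x) + sum_i lambda_i a_i = (2, 3)
  -> stationarity FAILS
Primal feasibility (all g_i <= 0): OK
Dual feasibility (all lambda_i >= 0): OK
Complementary slackness (lambda_i * g_i(x) = 0 for all i): OK

Verdict: the first failing condition is stationarity -> stat.

stat


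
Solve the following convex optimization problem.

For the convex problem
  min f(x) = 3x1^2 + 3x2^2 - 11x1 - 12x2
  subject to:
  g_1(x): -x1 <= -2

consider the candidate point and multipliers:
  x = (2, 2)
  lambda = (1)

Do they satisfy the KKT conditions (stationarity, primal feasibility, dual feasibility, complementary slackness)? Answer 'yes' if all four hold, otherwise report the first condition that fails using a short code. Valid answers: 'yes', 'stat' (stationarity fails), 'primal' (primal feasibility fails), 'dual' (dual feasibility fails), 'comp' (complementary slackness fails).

Gradient of f: grad f(x) = Q x + c = (1, 0)
Constraint values g_i(x) = a_i^T x - b_i:
  g_1((2, 2)) = 0
Stationarity residual: grad f(x) + sum_i lambda_i a_i = (0, 0)
  -> stationarity OK
Primal feasibility (all g_i <= 0): OK
Dual feasibility (all lambda_i >= 0): OK
Complementary slackness (lambda_i * g_i(x) = 0 for all i): OK

Verdict: yes, KKT holds.

yes


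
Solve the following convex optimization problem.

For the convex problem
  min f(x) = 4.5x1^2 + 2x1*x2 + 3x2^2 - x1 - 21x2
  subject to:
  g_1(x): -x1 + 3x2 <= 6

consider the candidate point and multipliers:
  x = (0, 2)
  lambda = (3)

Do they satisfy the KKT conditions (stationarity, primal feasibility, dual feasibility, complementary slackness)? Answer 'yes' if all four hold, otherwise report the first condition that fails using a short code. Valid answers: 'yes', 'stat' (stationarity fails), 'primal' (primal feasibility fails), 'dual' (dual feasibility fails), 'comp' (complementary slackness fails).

Gradient of f: grad f(x) = Q x + c = (3, -9)
Constraint values g_i(x) = a_i^T x - b_i:
  g_1((0, 2)) = 0
Stationarity residual: grad f(x) + sum_i lambda_i a_i = (0, 0)
  -> stationarity OK
Primal feasibility (all g_i <= 0): OK
Dual feasibility (all lambda_i >= 0): OK
Complementary slackness (lambda_i * g_i(x) = 0 for all i): OK

Verdict: yes, KKT holds.

yes


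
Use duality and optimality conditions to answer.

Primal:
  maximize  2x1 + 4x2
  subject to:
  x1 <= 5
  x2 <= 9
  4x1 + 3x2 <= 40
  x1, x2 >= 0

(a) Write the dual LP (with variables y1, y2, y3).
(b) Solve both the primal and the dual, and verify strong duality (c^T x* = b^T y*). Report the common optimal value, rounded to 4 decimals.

The standard primal-dual pair for 'max c^T x s.t. A x <= b, x >= 0' is:
  Dual:  min b^T y  s.t.  A^T y >= c,  y >= 0.

So the dual LP is:
  minimize  5y1 + 9y2 + 40y3
  subject to:
    y1 + 4y3 >= 2
    y2 + 3y3 >= 4
    y1, y2, y3 >= 0

Solving the primal: x* = (3.25, 9).
  primal value c^T x* = 42.5.
Solving the dual: y* = (0, 2.5, 0.5).
  dual value b^T y* = 42.5.
Strong duality: c^T x* = b^T y*. Confirmed.

42.5


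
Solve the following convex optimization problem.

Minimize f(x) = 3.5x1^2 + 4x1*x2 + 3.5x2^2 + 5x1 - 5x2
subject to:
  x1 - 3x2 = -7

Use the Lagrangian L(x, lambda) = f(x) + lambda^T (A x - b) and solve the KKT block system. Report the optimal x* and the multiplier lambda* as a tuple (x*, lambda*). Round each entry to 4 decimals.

Form the Lagrangian:
  L(x, lambda) = (1/2) x^T Q x + c^T x + lambda^T (A x - b)
Stationarity (grad_x L = 0): Q x + c + A^T lambda = 0.
Primal feasibility: A x = b.

This gives the KKT block system:
  [ Q   A^T ] [ x     ]   [-c ]
  [ A    0  ] [ lambda ] = [ b ]

Solving the linear system:
  x*      = (-1.734, 1.7553)
  lambda* = (0.117)
  f(x*)   = -8.3138

x* = (-1.734, 1.7553), lambda* = (0.117)


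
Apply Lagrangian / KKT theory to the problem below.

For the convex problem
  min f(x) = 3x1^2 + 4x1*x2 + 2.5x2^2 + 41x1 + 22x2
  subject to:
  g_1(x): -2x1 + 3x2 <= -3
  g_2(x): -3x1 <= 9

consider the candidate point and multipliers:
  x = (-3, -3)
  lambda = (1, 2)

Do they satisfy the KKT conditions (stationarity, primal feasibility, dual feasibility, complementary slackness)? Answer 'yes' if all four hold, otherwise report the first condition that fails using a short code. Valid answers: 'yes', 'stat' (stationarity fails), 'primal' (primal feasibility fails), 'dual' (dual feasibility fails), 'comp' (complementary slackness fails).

Gradient of f: grad f(x) = Q x + c = (11, -5)
Constraint values g_i(x) = a_i^T x - b_i:
  g_1((-3, -3)) = 0
  g_2((-3, -3)) = 0
Stationarity residual: grad f(x) + sum_i lambda_i a_i = (3, -2)
  -> stationarity FAILS
Primal feasibility (all g_i <= 0): OK
Dual feasibility (all lambda_i >= 0): OK
Complementary slackness (lambda_i * g_i(x) = 0 for all i): OK

Verdict: the first failing condition is stationarity -> stat.

stat


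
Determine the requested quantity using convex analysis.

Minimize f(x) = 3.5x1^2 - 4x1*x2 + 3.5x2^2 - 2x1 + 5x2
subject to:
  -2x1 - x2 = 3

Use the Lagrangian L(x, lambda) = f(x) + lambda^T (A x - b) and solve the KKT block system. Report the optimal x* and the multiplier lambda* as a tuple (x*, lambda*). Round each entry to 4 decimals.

Form the Lagrangian:
  L(x, lambda) = (1/2) x^T Q x + c^T x + lambda^T (A x - b)
Stationarity (grad_x L = 0): Q x + c + A^T lambda = 0.
Primal feasibility: A x = b.

This gives the KKT block system:
  [ Q   A^T ] [ x     ]   [-c ]
  [ A    0  ] [ lambda ] = [ b ]

Solving the linear system:
  x*      = (-0.8235, -1.3529)
  lambda* = (-1.1765)
  f(x*)   = -0.7941

x* = (-0.8235, -1.3529), lambda* = (-1.1765)


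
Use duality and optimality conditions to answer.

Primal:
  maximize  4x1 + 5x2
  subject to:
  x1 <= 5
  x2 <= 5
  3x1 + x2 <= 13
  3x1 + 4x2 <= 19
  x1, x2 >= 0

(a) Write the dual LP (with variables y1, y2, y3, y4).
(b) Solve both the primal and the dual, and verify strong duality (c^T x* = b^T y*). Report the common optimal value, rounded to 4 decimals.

The standard primal-dual pair for 'max c^T x s.t. A x <= b, x >= 0' is:
  Dual:  min b^T y  s.t.  A^T y >= c,  y >= 0.

So the dual LP is:
  minimize  5y1 + 5y2 + 13y3 + 19y4
  subject to:
    y1 + 3y3 + 3y4 >= 4
    y2 + y3 + 4y4 >= 5
    y1, y2, y3, y4 >= 0

Solving the primal: x* = (3.6667, 2).
  primal value c^T x* = 24.6667.
Solving the dual: y* = (0, 0, 0.1111, 1.2222).
  dual value b^T y* = 24.6667.
Strong duality: c^T x* = b^T y*. Confirmed.

24.6667


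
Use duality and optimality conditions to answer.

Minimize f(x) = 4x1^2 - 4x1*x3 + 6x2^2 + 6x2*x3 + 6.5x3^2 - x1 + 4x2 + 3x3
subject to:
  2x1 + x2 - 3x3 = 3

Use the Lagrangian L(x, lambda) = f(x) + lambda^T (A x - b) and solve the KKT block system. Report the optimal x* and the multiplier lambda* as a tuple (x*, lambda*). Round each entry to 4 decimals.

Form the Lagrangian:
  L(x, lambda) = (1/2) x^T Q x + c^T x + lambda^T (A x - b)
Stationarity (grad_x L = 0): Q x + c + A^T lambda = 0.
Primal feasibility: A x = b.

This gives the KKT block system:
  [ Q   A^T ] [ x     ]   [-c ]
  [ A    0  ] [ lambda ] = [ b ]

Solving the linear system:
  x*      = (0.2948, 0.2118, -0.7328)
  lambda* = (-2.145)
  f(x*)   = 2.3946

x* = (0.2948, 0.2118, -0.7328), lambda* = (-2.145)


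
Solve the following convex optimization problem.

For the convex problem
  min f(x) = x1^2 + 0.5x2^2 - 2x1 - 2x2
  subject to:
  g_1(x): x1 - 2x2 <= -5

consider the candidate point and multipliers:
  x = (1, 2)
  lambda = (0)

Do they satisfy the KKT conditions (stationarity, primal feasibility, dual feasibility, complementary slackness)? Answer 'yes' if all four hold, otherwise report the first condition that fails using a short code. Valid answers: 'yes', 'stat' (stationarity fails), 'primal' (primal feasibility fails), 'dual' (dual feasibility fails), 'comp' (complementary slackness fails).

Gradient of f: grad f(x) = Q x + c = (0, 0)
Constraint values g_i(x) = a_i^T x - b_i:
  g_1((1, 2)) = 2
Stationarity residual: grad f(x) + sum_i lambda_i a_i = (0, 0)
  -> stationarity OK
Primal feasibility (all g_i <= 0): FAILS
Dual feasibility (all lambda_i >= 0): OK
Complementary slackness (lambda_i * g_i(x) = 0 for all i): OK

Verdict: the first failing condition is primal_feasibility -> primal.

primal


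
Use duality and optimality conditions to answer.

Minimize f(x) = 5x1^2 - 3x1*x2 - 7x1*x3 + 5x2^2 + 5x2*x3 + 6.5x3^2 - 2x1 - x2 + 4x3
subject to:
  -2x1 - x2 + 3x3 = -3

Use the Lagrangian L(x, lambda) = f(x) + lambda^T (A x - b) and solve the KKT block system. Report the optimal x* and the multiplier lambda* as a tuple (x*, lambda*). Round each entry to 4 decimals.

Form the Lagrangian:
  L(x, lambda) = (1/2) x^T Q x + c^T x + lambda^T (A x - b)
Stationarity (grad_x L = 0): Q x + c + A^T lambda = 0.
Primal feasibility: A x = b.

This gives the KKT block system:
  [ Q   A^T ] [ x     ]   [-c ]
  [ A    0  ] [ lambda ] = [ b ]

Solving the linear system:
  x*      = (0.0718, 0.6047, -0.7506)
  lambda* = (1.0788)
  f(x*)   = -0.2571

x* = (0.0718, 0.6047, -0.7506), lambda* = (1.0788)


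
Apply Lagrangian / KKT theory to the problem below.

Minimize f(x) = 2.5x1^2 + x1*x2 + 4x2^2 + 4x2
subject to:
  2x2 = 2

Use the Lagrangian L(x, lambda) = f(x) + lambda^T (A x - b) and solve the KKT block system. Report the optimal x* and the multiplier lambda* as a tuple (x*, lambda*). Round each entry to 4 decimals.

Form the Lagrangian:
  L(x, lambda) = (1/2) x^T Q x + c^T x + lambda^T (A x - b)
Stationarity (grad_x L = 0): Q x + c + A^T lambda = 0.
Primal feasibility: A x = b.

This gives the KKT block system:
  [ Q   A^T ] [ x     ]   [-c ]
  [ A    0  ] [ lambda ] = [ b ]

Solving the linear system:
  x*      = (-0.2, 1)
  lambda* = (-5.9)
  f(x*)   = 7.9

x* = (-0.2, 1), lambda* = (-5.9)


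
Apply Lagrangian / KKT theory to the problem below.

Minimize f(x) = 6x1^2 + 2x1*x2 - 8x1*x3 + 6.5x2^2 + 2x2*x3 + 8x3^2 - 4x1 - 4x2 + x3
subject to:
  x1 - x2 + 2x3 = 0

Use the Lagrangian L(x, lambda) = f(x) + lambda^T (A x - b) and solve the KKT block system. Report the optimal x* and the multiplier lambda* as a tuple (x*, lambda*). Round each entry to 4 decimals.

Form the Lagrangian:
  L(x, lambda) = (1/2) x^T Q x + c^T x + lambda^T (A x - b)
Stationarity (grad_x L = 0): Q x + c + A^T lambda = 0.
Primal feasibility: A x = b.

This gives the KKT block system:
  [ Q   A^T ] [ x     ]   [-c ]
  [ A    0  ] [ lambda ] = [ b ]

Solving the linear system:
  x*      = (0.2703, 0.2838, 0.0068)
  lambda* = (0.2432)
  f(x*)   = -1.1047

x* = (0.2703, 0.2838, 0.0068), lambda* = (0.2432)


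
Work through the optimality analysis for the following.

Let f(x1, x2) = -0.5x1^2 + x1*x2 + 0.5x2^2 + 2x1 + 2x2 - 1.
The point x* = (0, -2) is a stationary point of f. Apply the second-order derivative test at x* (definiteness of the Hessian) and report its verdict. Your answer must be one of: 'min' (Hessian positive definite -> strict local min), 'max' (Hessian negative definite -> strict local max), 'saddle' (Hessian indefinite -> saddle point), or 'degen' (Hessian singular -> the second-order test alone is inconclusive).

Compute the Hessian H = grad^2 f:
  H = [[-1, 1], [1, 1]]
Verify stationarity: grad f(x*) = H x* + g = (0, 0).
Eigenvalues of H: -1.4142, 1.4142.
Eigenvalues have mixed signs, so H is indefinite -> x* is a saddle point.

saddle


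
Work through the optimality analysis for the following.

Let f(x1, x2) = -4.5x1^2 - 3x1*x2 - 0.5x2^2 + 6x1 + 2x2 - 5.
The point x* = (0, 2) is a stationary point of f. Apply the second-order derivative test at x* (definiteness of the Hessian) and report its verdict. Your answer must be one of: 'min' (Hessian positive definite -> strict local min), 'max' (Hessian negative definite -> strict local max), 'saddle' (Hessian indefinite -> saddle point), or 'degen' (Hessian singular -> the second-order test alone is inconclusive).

Compute the Hessian H = grad^2 f:
  H = [[-9, -3], [-3, -1]]
Verify stationarity: grad f(x*) = H x* + g = (0, 0).
Eigenvalues of H: -10, 0.
H has a zero eigenvalue (singular; negative semidefinite but not definite), so H is neither positive definite, negative definite, nor indefinite. The second-order test alone is inconclusive -> degen.
(Indeed, f is constant along the null direction of H through x*, so x* is not a strict local extremum.)

degen


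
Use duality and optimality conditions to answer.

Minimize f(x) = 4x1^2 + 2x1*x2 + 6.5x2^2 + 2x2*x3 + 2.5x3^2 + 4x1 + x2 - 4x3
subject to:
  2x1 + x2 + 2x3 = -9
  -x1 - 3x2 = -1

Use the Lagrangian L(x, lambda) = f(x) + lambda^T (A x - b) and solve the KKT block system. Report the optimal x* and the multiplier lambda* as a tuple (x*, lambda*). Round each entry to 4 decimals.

Form the Lagrangian:
  L(x, lambda) = (1/2) x^T Q x + c^T x + lambda^T (A x - b)
Stationarity (grad_x L = 0): Q x + c + A^T lambda = 0.
Primal feasibility: A x = b.

This gives the KKT block system:
  [ Q   A^T ] [ x     ]   [-c ]
  [ A    0  ] [ lambda ] = [ b ]

Solving the linear system:
  x*      = (-2.2232, 1.0744, -2.814)
  lambda* = (7.9606, 4.2845)
  f(x*)   = 39.6838

x* = (-2.2232, 1.0744, -2.814), lambda* = (7.9606, 4.2845)


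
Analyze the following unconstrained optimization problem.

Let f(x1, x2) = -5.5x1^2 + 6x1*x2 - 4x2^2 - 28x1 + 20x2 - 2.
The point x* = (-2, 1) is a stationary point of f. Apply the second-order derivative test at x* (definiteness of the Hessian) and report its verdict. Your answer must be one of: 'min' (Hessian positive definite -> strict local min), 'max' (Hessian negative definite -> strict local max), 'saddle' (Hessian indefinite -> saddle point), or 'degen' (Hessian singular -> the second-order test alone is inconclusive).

Compute the Hessian H = grad^2 f:
  H = [[-11, 6], [6, -8]]
Verify stationarity: grad f(x*) = H x* + g = (0, 0).
Eigenvalues of H: -15.6847, -3.3153.
Both eigenvalues < 0, so H is negative definite -> x* is a strict local max.

max


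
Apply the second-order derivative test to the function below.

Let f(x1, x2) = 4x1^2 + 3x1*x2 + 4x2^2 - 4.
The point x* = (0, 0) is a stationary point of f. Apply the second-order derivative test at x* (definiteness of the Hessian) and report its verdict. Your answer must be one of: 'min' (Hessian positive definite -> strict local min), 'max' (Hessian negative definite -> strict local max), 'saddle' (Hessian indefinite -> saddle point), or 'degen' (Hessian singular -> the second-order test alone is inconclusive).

Compute the Hessian H = grad^2 f:
  H = [[8, 3], [3, 8]]
Verify stationarity: grad f(x*) = H x* + g = (0, 0).
Eigenvalues of H: 5, 11.
Both eigenvalues > 0, so H is positive definite -> x* is a strict local min.

min


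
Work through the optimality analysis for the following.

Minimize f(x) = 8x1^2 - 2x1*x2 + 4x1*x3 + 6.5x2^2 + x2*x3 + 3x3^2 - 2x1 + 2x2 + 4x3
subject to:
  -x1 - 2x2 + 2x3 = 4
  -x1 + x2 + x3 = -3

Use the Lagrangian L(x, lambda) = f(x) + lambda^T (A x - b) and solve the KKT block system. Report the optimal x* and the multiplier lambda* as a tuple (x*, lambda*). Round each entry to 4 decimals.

Form the Lagrangian:
  L(x, lambda) = (1/2) x^T Q x + c^T x + lambda^T (A x - b)
Stationarity (grad_x L = 0): Q x + c + A^T lambda = 0.
Primal feasibility: A x = b.

This gives the KKT block system:
  [ Q   A^T ] [ x     ]   [-c ]
  [ A    0  ] [ lambda ] = [ b ]

Solving the linear system:
  x*      = (0.3081, -2.423, -0.2689)
  lambda* = (-7.8949, 14.5941)
  f(x*)   = 34.412

x* = (0.3081, -2.423, -0.2689), lambda* = (-7.8949, 14.5941)


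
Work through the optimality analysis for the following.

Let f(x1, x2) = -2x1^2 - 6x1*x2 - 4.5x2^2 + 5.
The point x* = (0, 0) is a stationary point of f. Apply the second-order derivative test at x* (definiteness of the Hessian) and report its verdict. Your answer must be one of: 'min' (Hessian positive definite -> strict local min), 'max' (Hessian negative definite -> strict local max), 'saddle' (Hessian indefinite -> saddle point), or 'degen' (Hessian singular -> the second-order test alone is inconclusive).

Compute the Hessian H = grad^2 f:
  H = [[-4, -6], [-6, -9]]
Verify stationarity: grad f(x*) = H x* + g = (0, 0).
Eigenvalues of H: -13, 0.
H has a zero eigenvalue (singular; negative semidefinite but not definite), so H is neither positive definite, negative definite, nor indefinite. The second-order test alone is inconclusive -> degen.
(Indeed, f is constant along the null direction of H through x*, so x* is not a strict local extremum.)

degen


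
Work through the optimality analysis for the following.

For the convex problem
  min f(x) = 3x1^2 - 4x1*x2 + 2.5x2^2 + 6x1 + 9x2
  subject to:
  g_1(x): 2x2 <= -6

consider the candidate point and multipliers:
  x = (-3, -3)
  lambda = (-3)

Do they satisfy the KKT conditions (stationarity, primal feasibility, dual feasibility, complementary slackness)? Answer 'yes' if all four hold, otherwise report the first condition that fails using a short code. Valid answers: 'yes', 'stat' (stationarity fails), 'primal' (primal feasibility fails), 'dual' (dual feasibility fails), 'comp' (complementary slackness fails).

Gradient of f: grad f(x) = Q x + c = (0, 6)
Constraint values g_i(x) = a_i^T x - b_i:
  g_1((-3, -3)) = 0
Stationarity residual: grad f(x) + sum_i lambda_i a_i = (0, 0)
  -> stationarity OK
Primal feasibility (all g_i <= 0): OK
Dual feasibility (all lambda_i >= 0): FAILS
Complementary slackness (lambda_i * g_i(x) = 0 for all i): OK

Verdict: the first failing condition is dual_feasibility -> dual.

dual


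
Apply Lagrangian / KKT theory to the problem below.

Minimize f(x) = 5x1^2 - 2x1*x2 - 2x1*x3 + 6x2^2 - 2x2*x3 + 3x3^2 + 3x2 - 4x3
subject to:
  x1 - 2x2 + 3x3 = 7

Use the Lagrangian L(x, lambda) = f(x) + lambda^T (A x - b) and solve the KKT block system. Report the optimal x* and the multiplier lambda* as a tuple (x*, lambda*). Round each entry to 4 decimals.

Form the Lagrangian:
  L(x, lambda) = (1/2) x^T Q x + c^T x + lambda^T (A x - b)
Stationarity (grad_x L = 0): Q x + c + A^T lambda = 0.
Primal feasibility: A x = b.

This gives the KKT block system:
  [ Q   A^T ] [ x     ]   [-c ]
  [ A    0  ] [ lambda ] = [ b ]

Solving the linear system:
  x*      = (0.5937, -0.2187, 1.9896)
  lambda* = (-2.3958)
  f(x*)   = 4.0781

x* = (0.5937, -0.2187, 1.9896), lambda* = (-2.3958)


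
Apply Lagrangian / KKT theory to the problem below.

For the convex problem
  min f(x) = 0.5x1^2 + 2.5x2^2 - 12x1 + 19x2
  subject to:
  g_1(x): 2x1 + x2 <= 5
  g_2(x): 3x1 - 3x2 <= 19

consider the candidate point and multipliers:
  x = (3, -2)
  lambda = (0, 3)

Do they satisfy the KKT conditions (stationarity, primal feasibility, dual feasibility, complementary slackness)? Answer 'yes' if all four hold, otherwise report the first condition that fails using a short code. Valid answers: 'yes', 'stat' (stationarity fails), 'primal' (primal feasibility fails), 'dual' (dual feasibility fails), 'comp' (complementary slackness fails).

Gradient of f: grad f(x) = Q x + c = (-9, 9)
Constraint values g_i(x) = a_i^T x - b_i:
  g_1((3, -2)) = -1
  g_2((3, -2)) = -4
Stationarity residual: grad f(x) + sum_i lambda_i a_i = (0, 0)
  -> stationarity OK
Primal feasibility (all g_i <= 0): OK
Dual feasibility (all lambda_i >= 0): OK
Complementary slackness (lambda_i * g_i(x) = 0 for all i): FAILS

Verdict: the first failing condition is complementary_slackness -> comp.

comp


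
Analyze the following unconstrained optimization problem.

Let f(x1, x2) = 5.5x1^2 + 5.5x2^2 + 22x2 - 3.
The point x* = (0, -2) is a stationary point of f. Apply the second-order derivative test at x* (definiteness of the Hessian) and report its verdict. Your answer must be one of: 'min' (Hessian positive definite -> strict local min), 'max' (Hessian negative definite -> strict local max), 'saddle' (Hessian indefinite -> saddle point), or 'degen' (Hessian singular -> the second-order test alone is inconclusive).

Compute the Hessian H = grad^2 f:
  H = [[11, 0], [0, 11]]
Verify stationarity: grad f(x*) = H x* + g = (0, 0).
Eigenvalues of H: 11, 11.
Both eigenvalues > 0, so H is positive definite -> x* is a strict local min.

min


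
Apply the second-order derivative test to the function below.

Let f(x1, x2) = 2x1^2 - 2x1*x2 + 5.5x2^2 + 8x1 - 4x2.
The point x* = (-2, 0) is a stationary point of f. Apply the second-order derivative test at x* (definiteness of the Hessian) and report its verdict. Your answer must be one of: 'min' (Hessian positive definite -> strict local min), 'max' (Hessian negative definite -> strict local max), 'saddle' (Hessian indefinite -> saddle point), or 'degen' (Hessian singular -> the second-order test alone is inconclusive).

Compute the Hessian H = grad^2 f:
  H = [[4, -2], [-2, 11]]
Verify stationarity: grad f(x*) = H x* + g = (0, 0).
Eigenvalues of H: 3.4689, 11.5311.
Both eigenvalues > 0, so H is positive definite -> x* is a strict local min.

min


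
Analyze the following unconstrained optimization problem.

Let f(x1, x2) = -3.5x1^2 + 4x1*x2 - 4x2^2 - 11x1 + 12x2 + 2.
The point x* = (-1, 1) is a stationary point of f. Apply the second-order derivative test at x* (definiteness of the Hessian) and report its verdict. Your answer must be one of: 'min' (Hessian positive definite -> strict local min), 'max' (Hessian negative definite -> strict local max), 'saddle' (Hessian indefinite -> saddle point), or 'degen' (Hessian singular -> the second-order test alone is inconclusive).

Compute the Hessian H = grad^2 f:
  H = [[-7, 4], [4, -8]]
Verify stationarity: grad f(x*) = H x* + g = (0, 0).
Eigenvalues of H: -11.5311, -3.4689.
Both eigenvalues < 0, so H is negative definite -> x* is a strict local max.

max


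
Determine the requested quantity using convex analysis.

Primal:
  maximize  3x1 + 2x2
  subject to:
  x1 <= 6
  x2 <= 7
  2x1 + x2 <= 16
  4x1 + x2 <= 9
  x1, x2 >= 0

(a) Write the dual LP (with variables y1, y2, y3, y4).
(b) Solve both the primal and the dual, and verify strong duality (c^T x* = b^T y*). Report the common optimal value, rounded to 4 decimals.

The standard primal-dual pair for 'max c^T x s.t. A x <= b, x >= 0' is:
  Dual:  min b^T y  s.t.  A^T y >= c,  y >= 0.

So the dual LP is:
  minimize  6y1 + 7y2 + 16y3 + 9y4
  subject to:
    y1 + 2y3 + 4y4 >= 3
    y2 + y3 + y4 >= 2
    y1, y2, y3, y4 >= 0

Solving the primal: x* = (0.5, 7).
  primal value c^T x* = 15.5.
Solving the dual: y* = (0, 1.25, 0, 0.75).
  dual value b^T y* = 15.5.
Strong duality: c^T x* = b^T y*. Confirmed.

15.5


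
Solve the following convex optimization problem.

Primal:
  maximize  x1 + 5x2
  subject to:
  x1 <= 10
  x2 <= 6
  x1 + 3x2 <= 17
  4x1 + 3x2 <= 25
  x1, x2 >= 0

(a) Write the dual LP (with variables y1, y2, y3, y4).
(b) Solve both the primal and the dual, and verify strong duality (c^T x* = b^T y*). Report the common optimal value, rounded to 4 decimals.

The standard primal-dual pair for 'max c^T x s.t. A x <= b, x >= 0' is:
  Dual:  min b^T y  s.t.  A^T y >= c,  y >= 0.

So the dual LP is:
  minimize  10y1 + 6y2 + 17y3 + 25y4
  subject to:
    y1 + y3 + 4y4 >= 1
    y2 + 3y3 + 3y4 >= 5
    y1, y2, y3, y4 >= 0

Solving the primal: x* = (0, 5.6667).
  primal value c^T x* = 28.3333.
Solving the dual: y* = (0, 0, 1.6667, 0).
  dual value b^T y* = 28.3333.
Strong duality: c^T x* = b^T y*. Confirmed.

28.3333


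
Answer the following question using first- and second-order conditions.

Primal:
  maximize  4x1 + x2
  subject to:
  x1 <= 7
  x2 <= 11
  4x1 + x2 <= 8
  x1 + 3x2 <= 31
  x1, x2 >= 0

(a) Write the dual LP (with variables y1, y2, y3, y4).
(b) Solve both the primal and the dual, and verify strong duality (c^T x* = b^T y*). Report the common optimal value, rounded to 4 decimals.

The standard primal-dual pair for 'max c^T x s.t. A x <= b, x >= 0' is:
  Dual:  min b^T y  s.t.  A^T y >= c,  y >= 0.

So the dual LP is:
  minimize  7y1 + 11y2 + 8y3 + 31y4
  subject to:
    y1 + 4y3 + y4 >= 4
    y2 + y3 + 3y4 >= 1
    y1, y2, y3, y4 >= 0

Solving the primal: x* = (2, 0).
  primal value c^T x* = 8.
Solving the dual: y* = (0, 0, 1, 0).
  dual value b^T y* = 8.
Strong duality: c^T x* = b^T y*. Confirmed.

8


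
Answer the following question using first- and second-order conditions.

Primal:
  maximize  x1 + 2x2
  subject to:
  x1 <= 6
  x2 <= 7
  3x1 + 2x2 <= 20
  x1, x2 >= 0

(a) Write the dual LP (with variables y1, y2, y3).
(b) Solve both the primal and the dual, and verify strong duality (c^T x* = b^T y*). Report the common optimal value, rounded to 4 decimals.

The standard primal-dual pair for 'max c^T x s.t. A x <= b, x >= 0' is:
  Dual:  min b^T y  s.t.  A^T y >= c,  y >= 0.

So the dual LP is:
  minimize  6y1 + 7y2 + 20y3
  subject to:
    y1 + 3y3 >= 1
    y2 + 2y3 >= 2
    y1, y2, y3 >= 0

Solving the primal: x* = (2, 7).
  primal value c^T x* = 16.
Solving the dual: y* = (0, 1.3333, 0.3333).
  dual value b^T y* = 16.
Strong duality: c^T x* = b^T y*. Confirmed.

16


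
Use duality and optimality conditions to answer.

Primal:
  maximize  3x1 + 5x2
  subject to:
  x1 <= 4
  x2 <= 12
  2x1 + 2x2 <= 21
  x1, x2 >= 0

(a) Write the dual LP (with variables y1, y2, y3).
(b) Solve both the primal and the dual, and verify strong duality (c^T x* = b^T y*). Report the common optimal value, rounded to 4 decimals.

The standard primal-dual pair for 'max c^T x s.t. A x <= b, x >= 0' is:
  Dual:  min b^T y  s.t.  A^T y >= c,  y >= 0.

So the dual LP is:
  minimize  4y1 + 12y2 + 21y3
  subject to:
    y1 + 2y3 >= 3
    y2 + 2y3 >= 5
    y1, y2, y3 >= 0

Solving the primal: x* = (0, 10.5).
  primal value c^T x* = 52.5.
Solving the dual: y* = (0, 0, 2.5).
  dual value b^T y* = 52.5.
Strong duality: c^T x* = b^T y*. Confirmed.

52.5


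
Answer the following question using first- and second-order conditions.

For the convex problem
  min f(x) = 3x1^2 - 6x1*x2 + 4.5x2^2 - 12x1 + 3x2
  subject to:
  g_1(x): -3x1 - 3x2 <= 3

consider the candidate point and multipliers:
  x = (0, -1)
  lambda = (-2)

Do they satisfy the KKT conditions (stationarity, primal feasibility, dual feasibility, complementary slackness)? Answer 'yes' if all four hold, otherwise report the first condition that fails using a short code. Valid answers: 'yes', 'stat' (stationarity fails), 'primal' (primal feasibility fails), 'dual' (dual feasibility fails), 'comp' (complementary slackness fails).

Gradient of f: grad f(x) = Q x + c = (-6, -6)
Constraint values g_i(x) = a_i^T x - b_i:
  g_1((0, -1)) = 0
Stationarity residual: grad f(x) + sum_i lambda_i a_i = (0, 0)
  -> stationarity OK
Primal feasibility (all g_i <= 0): OK
Dual feasibility (all lambda_i >= 0): FAILS
Complementary slackness (lambda_i * g_i(x) = 0 for all i): OK

Verdict: the first failing condition is dual_feasibility -> dual.

dual


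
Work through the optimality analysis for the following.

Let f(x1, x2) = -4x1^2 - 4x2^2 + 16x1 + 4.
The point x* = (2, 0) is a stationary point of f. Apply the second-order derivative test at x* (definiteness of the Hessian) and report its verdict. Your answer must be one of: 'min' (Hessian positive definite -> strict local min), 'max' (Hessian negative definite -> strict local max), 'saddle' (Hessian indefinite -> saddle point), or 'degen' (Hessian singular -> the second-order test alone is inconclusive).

Compute the Hessian H = grad^2 f:
  H = [[-8, 0], [0, -8]]
Verify stationarity: grad f(x*) = H x* + g = (0, 0).
Eigenvalues of H: -8, -8.
Both eigenvalues < 0, so H is negative definite -> x* is a strict local max.

max


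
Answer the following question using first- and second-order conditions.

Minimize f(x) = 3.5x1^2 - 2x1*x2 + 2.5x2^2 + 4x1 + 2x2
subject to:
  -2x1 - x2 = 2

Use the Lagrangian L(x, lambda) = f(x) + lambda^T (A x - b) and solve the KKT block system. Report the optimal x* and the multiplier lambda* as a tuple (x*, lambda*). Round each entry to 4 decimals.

Form the Lagrangian:
  L(x, lambda) = (1/2) x^T Q x + c^T x + lambda^T (A x - b)
Stationarity (grad_x L = 0): Q x + c + A^T lambda = 0.
Primal feasibility: A x = b.

This gives the KKT block system:
  [ Q   A^T ] [ x     ]   [-c ]
  [ A    0  ] [ lambda ] = [ b ]

Solving the linear system:
  x*      = (-0.6857, -0.6286)
  lambda* = (0.2286)
  f(x*)   = -2.2286

x* = (-0.6857, -0.6286), lambda* = (0.2286)


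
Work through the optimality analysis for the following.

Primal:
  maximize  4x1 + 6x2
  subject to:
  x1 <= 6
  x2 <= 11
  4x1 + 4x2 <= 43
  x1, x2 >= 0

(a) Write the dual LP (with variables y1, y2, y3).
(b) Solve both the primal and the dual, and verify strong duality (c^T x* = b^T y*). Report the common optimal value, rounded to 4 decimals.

The standard primal-dual pair for 'max c^T x s.t. A x <= b, x >= 0' is:
  Dual:  min b^T y  s.t.  A^T y >= c,  y >= 0.

So the dual LP is:
  minimize  6y1 + 11y2 + 43y3
  subject to:
    y1 + 4y3 >= 4
    y2 + 4y3 >= 6
    y1, y2, y3 >= 0

Solving the primal: x* = (0, 10.75).
  primal value c^T x* = 64.5.
Solving the dual: y* = (0, 0, 1.5).
  dual value b^T y* = 64.5.
Strong duality: c^T x* = b^T y*. Confirmed.

64.5


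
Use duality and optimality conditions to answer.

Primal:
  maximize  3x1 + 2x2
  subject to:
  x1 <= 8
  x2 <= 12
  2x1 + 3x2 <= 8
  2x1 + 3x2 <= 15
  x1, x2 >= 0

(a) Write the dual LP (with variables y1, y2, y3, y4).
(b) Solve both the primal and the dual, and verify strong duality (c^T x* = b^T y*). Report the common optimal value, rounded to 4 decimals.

The standard primal-dual pair for 'max c^T x s.t. A x <= b, x >= 0' is:
  Dual:  min b^T y  s.t.  A^T y >= c,  y >= 0.

So the dual LP is:
  minimize  8y1 + 12y2 + 8y3 + 15y4
  subject to:
    y1 + 2y3 + 2y4 >= 3
    y2 + 3y3 + 3y4 >= 2
    y1, y2, y3, y4 >= 0

Solving the primal: x* = (4, 0).
  primal value c^T x* = 12.
Solving the dual: y* = (0, 0, 1.5, 0).
  dual value b^T y* = 12.
Strong duality: c^T x* = b^T y*. Confirmed.

12


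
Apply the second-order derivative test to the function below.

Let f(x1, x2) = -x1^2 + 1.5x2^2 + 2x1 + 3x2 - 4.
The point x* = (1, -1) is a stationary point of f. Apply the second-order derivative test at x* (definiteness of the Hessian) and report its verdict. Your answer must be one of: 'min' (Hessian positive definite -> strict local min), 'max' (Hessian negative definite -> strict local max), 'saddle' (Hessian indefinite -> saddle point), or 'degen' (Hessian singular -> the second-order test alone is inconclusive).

Compute the Hessian H = grad^2 f:
  H = [[-2, 0], [0, 3]]
Verify stationarity: grad f(x*) = H x* + g = (0, 0).
Eigenvalues of H: -2, 3.
Eigenvalues have mixed signs, so H is indefinite -> x* is a saddle point.

saddle


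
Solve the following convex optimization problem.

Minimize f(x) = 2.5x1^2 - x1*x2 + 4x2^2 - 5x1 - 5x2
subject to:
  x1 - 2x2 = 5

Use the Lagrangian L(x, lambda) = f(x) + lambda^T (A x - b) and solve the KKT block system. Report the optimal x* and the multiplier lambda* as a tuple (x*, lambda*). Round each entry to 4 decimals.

Form the Lagrangian:
  L(x, lambda) = (1/2) x^T Q x + c^T x + lambda^T (A x - b)
Stationarity (grad_x L = 0): Q x + c + A^T lambda = 0.
Primal feasibility: A x = b.

This gives the KKT block system:
  [ Q   A^T ] [ x     ]   [-c ]
  [ A    0  ] [ lambda ] = [ b ]

Solving the linear system:
  x*      = (2.5, -1.25)
  lambda* = (-8.75)
  f(x*)   = 18.75

x* = (2.5, -1.25), lambda* = (-8.75)


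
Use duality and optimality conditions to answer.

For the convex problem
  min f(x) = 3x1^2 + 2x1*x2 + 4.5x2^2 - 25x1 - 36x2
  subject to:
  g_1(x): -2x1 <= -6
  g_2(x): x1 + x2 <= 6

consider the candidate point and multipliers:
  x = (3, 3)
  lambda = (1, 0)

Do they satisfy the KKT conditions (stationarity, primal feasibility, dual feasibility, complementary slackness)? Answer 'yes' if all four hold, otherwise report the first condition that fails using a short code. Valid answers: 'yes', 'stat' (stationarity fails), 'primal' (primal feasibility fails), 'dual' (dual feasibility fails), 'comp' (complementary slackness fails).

Gradient of f: grad f(x) = Q x + c = (-1, -3)
Constraint values g_i(x) = a_i^T x - b_i:
  g_1((3, 3)) = 0
  g_2((3, 3)) = 0
Stationarity residual: grad f(x) + sum_i lambda_i a_i = (-3, -3)
  -> stationarity FAILS
Primal feasibility (all g_i <= 0): OK
Dual feasibility (all lambda_i >= 0): OK
Complementary slackness (lambda_i * g_i(x) = 0 for all i): OK

Verdict: the first failing condition is stationarity -> stat.

stat


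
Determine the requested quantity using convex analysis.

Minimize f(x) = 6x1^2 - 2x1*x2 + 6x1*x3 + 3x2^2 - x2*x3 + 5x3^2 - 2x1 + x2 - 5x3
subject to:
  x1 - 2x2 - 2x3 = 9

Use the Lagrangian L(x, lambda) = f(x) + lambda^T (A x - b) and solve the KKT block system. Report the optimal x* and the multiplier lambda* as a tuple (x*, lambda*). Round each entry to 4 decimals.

Form the Lagrangian:
  L(x, lambda) = (1/2) x^T Q x + c^T x + lambda^T (A x - b)
Stationarity (grad_x L = 0): Q x + c + A^T lambda = 0.
Primal feasibility: A x = b.

This gives the KKT block system:
  [ Q   A^T ] [ x     ]   [-c ]
  [ A    0  ] [ lambda ] = [ b ]

Solving the linear system:
  x*      = (1.1928, -2.1888, -1.7149)
  lambda* = (-6.4016)
  f(x*)   = 30.8072

x* = (1.1928, -2.1888, -1.7149), lambda* = (-6.4016)


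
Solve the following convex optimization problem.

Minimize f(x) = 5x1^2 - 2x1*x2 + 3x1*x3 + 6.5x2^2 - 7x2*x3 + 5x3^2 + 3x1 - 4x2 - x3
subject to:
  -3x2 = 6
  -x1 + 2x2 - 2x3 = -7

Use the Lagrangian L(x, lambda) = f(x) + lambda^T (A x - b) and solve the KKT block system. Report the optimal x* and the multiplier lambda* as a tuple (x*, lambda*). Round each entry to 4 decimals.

Form the Lagrangian:
  L(x, lambda) = (1/2) x^T Q x + c^T x + lambda^T (A x - b)
Stationarity (grad_x L = 0): Q x + c + A^T lambda = 0.
Primal feasibility: A x = b.

This gives the KKT block system:
  [ Q   A^T ] [ x     ]   [-c ]
  [ A    0  ] [ lambda ] = [ b ]

Solving the linear system:
  x*      = (0.2632, -2, 1.3684)
  lambda* = (-4.2105, 13.7368)
  f(x*)   = 64.4211

x* = (0.2632, -2, 1.3684), lambda* = (-4.2105, 13.7368)


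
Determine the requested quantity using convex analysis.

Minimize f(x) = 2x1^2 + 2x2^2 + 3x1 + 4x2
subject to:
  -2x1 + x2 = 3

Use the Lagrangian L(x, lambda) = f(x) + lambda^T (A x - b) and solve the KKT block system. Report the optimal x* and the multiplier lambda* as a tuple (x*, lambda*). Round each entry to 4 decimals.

Form the Lagrangian:
  L(x, lambda) = (1/2) x^T Q x + c^T x + lambda^T (A x - b)
Stationarity (grad_x L = 0): Q x + c + A^T lambda = 0.
Primal feasibility: A x = b.

This gives the KKT block system:
  [ Q   A^T ] [ x     ]   [-c ]
  [ A    0  ] [ lambda ] = [ b ]

Solving the linear system:
  x*      = (-1.75, -0.5)
  lambda* = (-2)
  f(x*)   = -0.625

x* = (-1.75, -0.5), lambda* = (-2)


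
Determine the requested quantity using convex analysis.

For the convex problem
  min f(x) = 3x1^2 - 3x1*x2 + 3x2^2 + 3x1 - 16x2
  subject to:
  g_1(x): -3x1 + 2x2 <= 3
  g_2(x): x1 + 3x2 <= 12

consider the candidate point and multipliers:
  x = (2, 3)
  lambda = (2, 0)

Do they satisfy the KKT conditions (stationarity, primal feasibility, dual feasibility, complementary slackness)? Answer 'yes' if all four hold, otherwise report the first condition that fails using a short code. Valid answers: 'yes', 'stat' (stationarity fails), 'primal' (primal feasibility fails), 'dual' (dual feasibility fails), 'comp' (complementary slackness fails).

Gradient of f: grad f(x) = Q x + c = (6, -4)
Constraint values g_i(x) = a_i^T x - b_i:
  g_1((2, 3)) = -3
  g_2((2, 3)) = -1
Stationarity residual: grad f(x) + sum_i lambda_i a_i = (0, 0)
  -> stationarity OK
Primal feasibility (all g_i <= 0): OK
Dual feasibility (all lambda_i >= 0): OK
Complementary slackness (lambda_i * g_i(x) = 0 for all i): FAILS

Verdict: the first failing condition is complementary_slackness -> comp.

comp


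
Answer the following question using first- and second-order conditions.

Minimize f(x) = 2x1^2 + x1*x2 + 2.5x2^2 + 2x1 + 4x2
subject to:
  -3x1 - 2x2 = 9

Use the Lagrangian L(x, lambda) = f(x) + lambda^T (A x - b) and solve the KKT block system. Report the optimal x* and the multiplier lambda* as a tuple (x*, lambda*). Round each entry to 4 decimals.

Form the Lagrangian:
  L(x, lambda) = (1/2) x^T Q x + c^T x + lambda^T (A x - b)
Stationarity (grad_x L = 0): Q x + c + A^T lambda = 0.
Primal feasibility: A x = b.

This gives the KKT block system:
  [ Q   A^T ] [ x     ]   [-c ]
  [ A    0  ] [ lambda ] = [ b ]

Solving the linear system:
  x*      = (-2.0612, -1.4082)
  lambda* = (-2.551)
  f(x*)   = 6.602

x* = (-2.0612, -1.4082), lambda* = (-2.551)


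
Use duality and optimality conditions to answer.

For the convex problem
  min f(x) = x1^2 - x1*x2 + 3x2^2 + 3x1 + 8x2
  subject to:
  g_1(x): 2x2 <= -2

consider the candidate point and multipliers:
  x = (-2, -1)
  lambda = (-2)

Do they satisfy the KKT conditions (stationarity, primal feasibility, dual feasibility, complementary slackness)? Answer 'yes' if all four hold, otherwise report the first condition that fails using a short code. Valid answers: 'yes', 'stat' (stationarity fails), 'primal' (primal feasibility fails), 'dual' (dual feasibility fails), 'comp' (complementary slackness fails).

Gradient of f: grad f(x) = Q x + c = (0, 4)
Constraint values g_i(x) = a_i^T x - b_i:
  g_1((-2, -1)) = 0
Stationarity residual: grad f(x) + sum_i lambda_i a_i = (0, 0)
  -> stationarity OK
Primal feasibility (all g_i <= 0): OK
Dual feasibility (all lambda_i >= 0): FAILS
Complementary slackness (lambda_i * g_i(x) = 0 for all i): OK

Verdict: the first failing condition is dual_feasibility -> dual.

dual


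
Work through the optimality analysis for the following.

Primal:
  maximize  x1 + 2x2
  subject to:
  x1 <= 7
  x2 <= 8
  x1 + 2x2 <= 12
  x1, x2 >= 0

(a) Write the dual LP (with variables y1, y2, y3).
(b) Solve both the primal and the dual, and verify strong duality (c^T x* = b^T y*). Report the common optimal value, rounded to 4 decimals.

The standard primal-dual pair for 'max c^T x s.t. A x <= b, x >= 0' is:
  Dual:  min b^T y  s.t.  A^T y >= c,  y >= 0.

So the dual LP is:
  minimize  7y1 + 8y2 + 12y3
  subject to:
    y1 + y3 >= 1
    y2 + 2y3 >= 2
    y1, y2, y3 >= 0

Solving the primal: x* = (0, 6).
  primal value c^T x* = 12.
Solving the dual: y* = (0, 0, 1).
  dual value b^T y* = 12.
Strong duality: c^T x* = b^T y*. Confirmed.

12
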